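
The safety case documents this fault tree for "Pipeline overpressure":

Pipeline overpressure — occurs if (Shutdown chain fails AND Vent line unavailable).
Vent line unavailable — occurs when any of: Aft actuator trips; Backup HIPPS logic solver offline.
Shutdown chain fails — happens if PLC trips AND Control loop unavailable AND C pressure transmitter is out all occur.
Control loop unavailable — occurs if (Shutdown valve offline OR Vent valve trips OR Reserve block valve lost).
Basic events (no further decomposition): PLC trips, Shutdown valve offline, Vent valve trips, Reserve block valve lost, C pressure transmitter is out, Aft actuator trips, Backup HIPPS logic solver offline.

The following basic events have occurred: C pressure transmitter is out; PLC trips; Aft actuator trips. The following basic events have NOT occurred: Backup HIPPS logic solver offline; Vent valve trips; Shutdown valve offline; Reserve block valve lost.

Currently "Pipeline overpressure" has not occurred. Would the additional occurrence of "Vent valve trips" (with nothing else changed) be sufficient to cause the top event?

Yes

Counterfactual: set "Vent valve trips" to occurred.
Control loop unavailable [OR]: Shutdown valve offline=not, Vent valve trips=occurs, Reserve block valve lost=not → at least one input occurs → occurs.
Shutdown chain fails [AND]: PLC trips=occurs, Control loop unavailable=occurs, C pressure transmitter is out=occurs → all inputs occur → occurs.
Vent line unavailable [OR]: Aft actuator trips=occurs, Backup HIPPS logic solver offline=not → at least one input occurs → occurs.
Pipeline overpressure [AND]: Shutdown chain fails=occurs, Vent line unavailable=occurs → all inputs occur → occurs.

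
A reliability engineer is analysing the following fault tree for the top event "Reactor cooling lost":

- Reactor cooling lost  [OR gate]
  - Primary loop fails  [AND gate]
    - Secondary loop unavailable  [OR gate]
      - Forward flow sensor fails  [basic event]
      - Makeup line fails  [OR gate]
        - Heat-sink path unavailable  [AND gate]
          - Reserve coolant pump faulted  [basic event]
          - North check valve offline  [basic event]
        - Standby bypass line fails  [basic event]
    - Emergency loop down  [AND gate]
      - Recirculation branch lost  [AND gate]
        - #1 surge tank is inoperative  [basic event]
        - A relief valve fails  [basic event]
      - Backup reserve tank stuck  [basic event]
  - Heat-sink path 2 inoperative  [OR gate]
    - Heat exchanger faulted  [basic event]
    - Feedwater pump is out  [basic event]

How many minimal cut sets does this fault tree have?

Heat-sink path unavailable [AND]: one cut set from each child combined → 1 × 1 = 1 cut set(s).
Makeup line fails [OR]: union of children's cut sets → 2 cut set(s).
Secondary loop unavailable [OR]: union of children's cut sets → 3 cut set(s).
Recirculation branch lost [AND]: one cut set from each child combined → 1 × 1 = 1 cut set(s).
Emergency loop down [AND]: one cut set from each child combined → 1 × 1 = 1 cut set(s).
Primary loop fails [AND]: one cut set from each child combined → 3 × 1 = 3 cut set(s).
Heat-sink path 2 inoperative [OR]: union of children's cut sets → 2 cut set(s).
Reactor cooling lost [OR]: union of children's cut sets → 5 cut set(s).
Minimal cut sets: {#1 surge tank is inoperative, A relief valve fails, Backup reserve tank stuck, Forward flow sensor fails}; {#1 surge tank is inoperative, A relief valve fails, Backup reserve tank stuck, North check valve offline, Reserve coolant pump faulted}; {#1 surge tank is inoperative, A relief valve fails, Backup reserve tank stuck, Standby bypass line fails}; {Heat exchanger faulted}; {Feedwater pump is out}.

5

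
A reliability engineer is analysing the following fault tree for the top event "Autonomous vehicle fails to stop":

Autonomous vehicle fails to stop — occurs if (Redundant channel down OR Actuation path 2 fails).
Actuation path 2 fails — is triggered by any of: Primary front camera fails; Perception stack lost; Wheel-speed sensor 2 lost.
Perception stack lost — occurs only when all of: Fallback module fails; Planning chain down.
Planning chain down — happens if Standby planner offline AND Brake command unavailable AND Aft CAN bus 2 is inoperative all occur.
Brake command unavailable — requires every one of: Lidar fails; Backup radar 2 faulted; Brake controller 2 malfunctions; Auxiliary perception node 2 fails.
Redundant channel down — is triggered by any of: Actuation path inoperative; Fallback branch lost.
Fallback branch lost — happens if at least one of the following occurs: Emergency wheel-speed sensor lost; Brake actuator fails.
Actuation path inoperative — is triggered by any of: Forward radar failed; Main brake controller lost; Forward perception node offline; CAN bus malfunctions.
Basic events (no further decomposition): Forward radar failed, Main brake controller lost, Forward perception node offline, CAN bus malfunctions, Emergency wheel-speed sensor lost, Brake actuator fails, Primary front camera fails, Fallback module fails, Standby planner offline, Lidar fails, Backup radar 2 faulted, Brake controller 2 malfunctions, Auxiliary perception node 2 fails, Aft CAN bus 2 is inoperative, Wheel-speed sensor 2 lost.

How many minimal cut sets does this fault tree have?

Actuation path inoperative [OR]: union of children's cut sets → 4 cut set(s).
Fallback branch lost [OR]: union of children's cut sets → 2 cut set(s).
Redundant channel down [OR]: union of children's cut sets → 6 cut set(s).
Brake command unavailable [AND]: one cut set from each child combined → 1 × 1 × 1 × 1 = 1 cut set(s).
Planning chain down [AND]: one cut set from each child combined → 1 × 1 × 1 = 1 cut set(s).
Perception stack lost [AND]: one cut set from each child combined → 1 × 1 = 1 cut set(s).
Actuation path 2 fails [OR]: union of children's cut sets → 3 cut set(s).
Autonomous vehicle fails to stop [OR]: union of children's cut sets → 9 cut set(s).
Minimal cut sets: {Forward radar failed}; {Main brake controller lost}; {Forward perception node offline}; {CAN bus malfunctions}; {Emergency wheel-speed sensor lost}; {Brake actuator fails}; {Primary front camera fails}; {Aft CAN bus 2 is inoperative, Auxiliary perception node 2 fails, Backup radar 2 faulted, Brake controller 2 malfunctions, Fallback module fails, Lidar fails, Standby planner offline}; {Wheel-speed sensor 2 lost}.

9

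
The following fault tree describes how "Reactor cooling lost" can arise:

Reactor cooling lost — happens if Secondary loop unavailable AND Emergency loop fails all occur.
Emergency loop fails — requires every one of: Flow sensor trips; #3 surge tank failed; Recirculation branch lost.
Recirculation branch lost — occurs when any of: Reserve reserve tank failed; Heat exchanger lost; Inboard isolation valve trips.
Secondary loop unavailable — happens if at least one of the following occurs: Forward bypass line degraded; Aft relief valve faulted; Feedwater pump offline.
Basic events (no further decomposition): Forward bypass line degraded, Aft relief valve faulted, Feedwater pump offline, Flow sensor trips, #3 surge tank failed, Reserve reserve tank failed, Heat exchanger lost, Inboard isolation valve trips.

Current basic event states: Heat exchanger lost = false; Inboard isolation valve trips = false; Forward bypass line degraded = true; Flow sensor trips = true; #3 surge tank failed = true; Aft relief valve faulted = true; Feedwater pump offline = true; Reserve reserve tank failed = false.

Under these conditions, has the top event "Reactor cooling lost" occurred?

No

Secondary loop unavailable [OR]: Forward bypass line degraded=occurs, Aft relief valve faulted=occurs, Feedwater pump offline=occurs → at least one input occurs → occurs.
Recirculation branch lost [OR]: Reserve reserve tank failed=not, Heat exchanger lost=not, Inboard isolation valve trips=not → no input occurs → does not occur.
Emergency loop fails [AND]: Flow sensor trips=occurs, #3 surge tank failed=occurs, Recirculation branch lost=not → not all inputs occur → does not occur.
Reactor cooling lost [AND]: Secondary loop unavailable=occurs, Emergency loop fails=not → not all inputs occur → does not occur.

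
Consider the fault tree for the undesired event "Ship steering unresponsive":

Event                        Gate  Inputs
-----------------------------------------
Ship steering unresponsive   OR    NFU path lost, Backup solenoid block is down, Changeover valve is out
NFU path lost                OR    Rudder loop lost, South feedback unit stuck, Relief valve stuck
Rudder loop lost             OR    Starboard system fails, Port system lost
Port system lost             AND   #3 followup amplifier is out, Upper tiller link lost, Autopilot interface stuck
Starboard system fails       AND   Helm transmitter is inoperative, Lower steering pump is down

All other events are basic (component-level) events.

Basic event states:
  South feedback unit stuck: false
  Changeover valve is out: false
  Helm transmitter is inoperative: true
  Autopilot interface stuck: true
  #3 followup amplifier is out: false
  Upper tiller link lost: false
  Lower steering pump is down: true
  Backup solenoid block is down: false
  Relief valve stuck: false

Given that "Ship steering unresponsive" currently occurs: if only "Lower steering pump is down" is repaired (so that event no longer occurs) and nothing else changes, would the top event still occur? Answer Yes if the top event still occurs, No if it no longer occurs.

No

Counterfactual: set "Lower steering pump is down" to not occurred.
Starboard system fails [AND]: Helm transmitter is inoperative=occurs, Lower steering pump is down=not → not all inputs occur → does not occur.
Port system lost [AND]: #3 followup amplifier is out=not, Upper tiller link lost=not, Autopilot interface stuck=occurs → not all inputs occur → does not occur.
Rudder loop lost [OR]: Starboard system fails=not, Port system lost=not → no input occurs → does not occur.
NFU path lost [OR]: Rudder loop lost=not, South feedback unit stuck=not, Relief valve stuck=not → no input occurs → does not occur.
Ship steering unresponsive [OR]: NFU path lost=not, Backup solenoid block is down=not, Changeover valve is out=not → no input occurs → does not occur.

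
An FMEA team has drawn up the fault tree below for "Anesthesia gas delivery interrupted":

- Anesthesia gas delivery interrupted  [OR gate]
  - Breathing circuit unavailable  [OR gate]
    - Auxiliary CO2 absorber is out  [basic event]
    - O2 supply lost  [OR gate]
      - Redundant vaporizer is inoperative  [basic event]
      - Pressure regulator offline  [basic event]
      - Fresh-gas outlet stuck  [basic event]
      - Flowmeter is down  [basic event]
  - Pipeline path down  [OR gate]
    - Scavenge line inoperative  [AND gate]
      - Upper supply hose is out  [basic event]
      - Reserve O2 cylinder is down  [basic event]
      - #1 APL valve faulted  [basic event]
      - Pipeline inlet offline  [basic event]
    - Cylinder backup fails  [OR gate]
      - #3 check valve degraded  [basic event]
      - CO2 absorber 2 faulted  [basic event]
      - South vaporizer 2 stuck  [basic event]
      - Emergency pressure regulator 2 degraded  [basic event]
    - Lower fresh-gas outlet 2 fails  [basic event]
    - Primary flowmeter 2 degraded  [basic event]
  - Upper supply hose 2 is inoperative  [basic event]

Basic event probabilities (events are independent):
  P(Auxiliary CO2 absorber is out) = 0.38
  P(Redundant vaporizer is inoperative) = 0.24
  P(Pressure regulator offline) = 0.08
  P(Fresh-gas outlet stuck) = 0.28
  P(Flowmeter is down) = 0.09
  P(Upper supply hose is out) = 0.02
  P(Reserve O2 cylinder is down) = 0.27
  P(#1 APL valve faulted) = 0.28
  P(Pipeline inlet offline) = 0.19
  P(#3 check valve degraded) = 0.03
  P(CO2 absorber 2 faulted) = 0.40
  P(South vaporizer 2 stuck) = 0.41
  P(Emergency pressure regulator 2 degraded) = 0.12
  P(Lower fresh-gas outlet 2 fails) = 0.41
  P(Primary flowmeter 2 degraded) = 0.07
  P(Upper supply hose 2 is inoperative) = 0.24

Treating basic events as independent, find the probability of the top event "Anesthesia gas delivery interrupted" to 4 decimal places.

P(O2 supply lost) [OR] = 1 − (1−0.24) × (1−0.08) × (1−0.28) × (1−0.09) = 0.541884
P(Breathing circuit unavailable) [OR] = 1 − (1−0.38) × (1−0.541884) = 0.715968
P(Scavenge line inoperative) [AND] = 0.02 × 0.27 × 0.28 × 0.19 = 0.000287
P(Cylinder backup fails) [OR] = 1 − (1−0.03) × (1−0.40) × (1−0.41) × (1−0.12) = 0.697826
P(Pipeline path down) [OR] = 1 − (1−0.000287) × (1−0.697826) × (1−0.41) × (1−0.07) = 0.834245
P(Anesthesia gas delivery interrupted) [OR] = 1 − (1−0.715968) × (1−0.834245) × (1−0.24) = 0.964219
Rounded to 4 decimal places: P(Anesthesia gas delivery interrupted) ≈ 0.9642.

0.9642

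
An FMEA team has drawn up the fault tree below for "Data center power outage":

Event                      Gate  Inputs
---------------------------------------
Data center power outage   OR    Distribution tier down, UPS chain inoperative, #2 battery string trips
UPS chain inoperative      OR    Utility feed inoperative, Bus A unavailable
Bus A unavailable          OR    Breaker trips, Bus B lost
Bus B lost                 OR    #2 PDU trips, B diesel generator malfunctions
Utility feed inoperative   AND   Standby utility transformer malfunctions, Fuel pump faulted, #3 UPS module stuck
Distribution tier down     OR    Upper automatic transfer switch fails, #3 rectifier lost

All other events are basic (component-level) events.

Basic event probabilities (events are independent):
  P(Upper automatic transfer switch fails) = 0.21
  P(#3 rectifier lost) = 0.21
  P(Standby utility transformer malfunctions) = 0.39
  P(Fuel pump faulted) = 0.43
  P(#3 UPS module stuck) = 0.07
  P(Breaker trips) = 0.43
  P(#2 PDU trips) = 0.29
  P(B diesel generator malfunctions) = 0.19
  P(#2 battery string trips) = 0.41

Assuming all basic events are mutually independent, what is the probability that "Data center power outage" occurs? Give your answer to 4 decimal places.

0.8807

P(Distribution tier down) [OR] = 1 − (1−0.21) × (1−0.21) = 0.375900
P(Utility feed inoperative) [AND] = 0.39 × 0.43 × 0.07 = 0.011739
P(Bus B lost) [OR] = 1 − (1−0.29) × (1−0.19) = 0.424900
P(Bus A unavailable) [OR] = 1 − (1−0.43) × (1−0.424900) = 0.672193
P(UPS chain inoperative) [OR] = 1 − (1−0.011739) × (1−0.672193) = 0.676041
P(Data center power outage) [OR] = 1 − (1−0.375900) × (1−0.676041) × (1−0.41) = 0.880712
Rounded to 4 decimal places: P(Data center power outage) ≈ 0.8807.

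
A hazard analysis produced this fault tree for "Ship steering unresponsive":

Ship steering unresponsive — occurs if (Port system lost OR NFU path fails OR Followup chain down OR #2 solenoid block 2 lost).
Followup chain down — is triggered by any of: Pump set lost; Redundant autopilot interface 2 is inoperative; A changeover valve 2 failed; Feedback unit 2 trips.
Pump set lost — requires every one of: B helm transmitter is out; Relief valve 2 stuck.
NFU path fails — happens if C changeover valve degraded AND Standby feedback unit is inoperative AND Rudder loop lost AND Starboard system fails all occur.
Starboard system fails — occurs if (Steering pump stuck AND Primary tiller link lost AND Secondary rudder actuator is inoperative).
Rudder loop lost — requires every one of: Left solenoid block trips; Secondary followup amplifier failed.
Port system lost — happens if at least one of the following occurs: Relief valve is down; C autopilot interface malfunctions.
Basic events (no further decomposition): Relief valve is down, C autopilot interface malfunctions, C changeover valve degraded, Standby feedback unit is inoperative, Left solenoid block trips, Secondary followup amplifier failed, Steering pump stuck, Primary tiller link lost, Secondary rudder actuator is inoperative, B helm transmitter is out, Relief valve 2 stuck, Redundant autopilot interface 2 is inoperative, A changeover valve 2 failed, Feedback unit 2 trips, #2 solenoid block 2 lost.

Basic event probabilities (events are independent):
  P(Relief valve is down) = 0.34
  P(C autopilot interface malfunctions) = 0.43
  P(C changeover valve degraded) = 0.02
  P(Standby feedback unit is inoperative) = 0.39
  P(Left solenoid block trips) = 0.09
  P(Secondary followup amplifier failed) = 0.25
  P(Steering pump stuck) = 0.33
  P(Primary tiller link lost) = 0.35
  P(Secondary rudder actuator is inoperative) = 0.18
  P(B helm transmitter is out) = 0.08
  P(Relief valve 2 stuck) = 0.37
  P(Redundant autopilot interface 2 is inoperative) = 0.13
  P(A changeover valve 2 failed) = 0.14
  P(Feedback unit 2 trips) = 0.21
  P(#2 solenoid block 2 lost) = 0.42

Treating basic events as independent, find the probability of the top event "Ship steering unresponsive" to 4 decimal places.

0.8748

P(Port system lost) [OR] = 1 − (1−0.34) × (1−0.43) = 0.623800
P(Rudder loop lost) [AND] = 0.09 × 0.25 = 0.022500
P(Starboard system fails) [AND] = 0.33 × 0.35 × 0.18 = 0.020790
P(NFU path fails) [AND] = 0.02 × 0.39 × 0.022500 × 0.020790 = 0.000004
P(Pump set lost) [AND] = 0.08 × 0.37 = 0.029600
P(Followup chain down) [OR] = 1 − (1−0.029600) × (1−0.13) × (1−0.14) × (1−0.21) = 0.426418
P(Ship steering unresponsive) [OR] = 1 − (1−0.623800) × (1−0.000004) × (1−0.426418) × (1−0.42) = 0.874847
Rounded to 4 decimal places: P(Ship steering unresponsive) ≈ 0.8748.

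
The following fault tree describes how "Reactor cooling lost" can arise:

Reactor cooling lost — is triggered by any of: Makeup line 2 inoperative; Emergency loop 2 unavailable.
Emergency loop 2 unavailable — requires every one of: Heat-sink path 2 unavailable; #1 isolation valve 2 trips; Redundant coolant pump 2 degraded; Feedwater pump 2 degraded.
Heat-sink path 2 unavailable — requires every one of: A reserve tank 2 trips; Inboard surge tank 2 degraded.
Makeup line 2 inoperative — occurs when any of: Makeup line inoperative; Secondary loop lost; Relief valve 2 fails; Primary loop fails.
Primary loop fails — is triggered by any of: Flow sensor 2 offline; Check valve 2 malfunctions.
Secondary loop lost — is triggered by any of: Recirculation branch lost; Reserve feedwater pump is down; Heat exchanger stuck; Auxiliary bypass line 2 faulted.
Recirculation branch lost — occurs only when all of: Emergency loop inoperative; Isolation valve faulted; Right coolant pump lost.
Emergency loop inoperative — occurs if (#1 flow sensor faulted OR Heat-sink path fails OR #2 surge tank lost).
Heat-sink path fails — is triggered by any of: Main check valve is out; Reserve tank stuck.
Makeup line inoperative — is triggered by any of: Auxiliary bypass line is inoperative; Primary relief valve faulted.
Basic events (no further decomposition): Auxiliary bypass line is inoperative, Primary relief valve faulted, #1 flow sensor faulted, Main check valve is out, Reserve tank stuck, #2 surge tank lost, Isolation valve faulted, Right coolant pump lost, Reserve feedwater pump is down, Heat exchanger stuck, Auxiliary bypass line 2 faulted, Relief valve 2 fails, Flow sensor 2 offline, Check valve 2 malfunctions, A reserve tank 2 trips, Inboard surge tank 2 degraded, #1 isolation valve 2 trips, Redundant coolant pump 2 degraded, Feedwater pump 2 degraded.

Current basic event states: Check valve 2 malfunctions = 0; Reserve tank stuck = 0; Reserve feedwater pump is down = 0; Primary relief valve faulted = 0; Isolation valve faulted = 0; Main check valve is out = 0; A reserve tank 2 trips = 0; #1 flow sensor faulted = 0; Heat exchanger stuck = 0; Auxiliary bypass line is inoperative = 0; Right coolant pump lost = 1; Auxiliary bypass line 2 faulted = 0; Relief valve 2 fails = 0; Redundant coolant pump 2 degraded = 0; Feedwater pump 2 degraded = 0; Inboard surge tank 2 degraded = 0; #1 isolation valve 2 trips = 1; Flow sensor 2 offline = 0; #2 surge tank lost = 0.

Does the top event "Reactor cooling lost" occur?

Makeup line inoperative [OR]: Auxiliary bypass line is inoperative=not, Primary relief valve faulted=not → no input occurs → does not occur.
Heat-sink path fails [OR]: Main check valve is out=not, Reserve tank stuck=not → no input occurs → does not occur.
Emergency loop inoperative [OR]: #1 flow sensor faulted=not, Heat-sink path fails=not, #2 surge tank lost=not → no input occurs → does not occur.
Recirculation branch lost [AND]: Emergency loop inoperative=not, Isolation valve faulted=not, Right coolant pump lost=occurs → not all inputs occur → does not occur.
Secondary loop lost [OR]: Recirculation branch lost=not, Reserve feedwater pump is down=not, Heat exchanger stuck=not, Auxiliary bypass line 2 faulted=not → no input occurs → does not occur.
Primary loop fails [OR]: Flow sensor 2 offline=not, Check valve 2 malfunctions=not → no input occurs → does not occur.
Makeup line 2 inoperative [OR]: Makeup line inoperative=not, Secondary loop lost=not, Relief valve 2 fails=not, Primary loop fails=not → no input occurs → does not occur.
Heat-sink path 2 unavailable [AND]: A reserve tank 2 trips=not, Inboard surge tank 2 degraded=not → not all inputs occur → does not occur.
Emergency loop 2 unavailable [AND]: Heat-sink path 2 unavailable=not, #1 isolation valve 2 trips=occurs, Redundant coolant pump 2 degraded=not, Feedwater pump 2 degraded=not → not all inputs occur → does not occur.
Reactor cooling lost [OR]: Makeup line 2 inoperative=not, Emergency loop 2 unavailable=not → no input occurs → does not occur.

No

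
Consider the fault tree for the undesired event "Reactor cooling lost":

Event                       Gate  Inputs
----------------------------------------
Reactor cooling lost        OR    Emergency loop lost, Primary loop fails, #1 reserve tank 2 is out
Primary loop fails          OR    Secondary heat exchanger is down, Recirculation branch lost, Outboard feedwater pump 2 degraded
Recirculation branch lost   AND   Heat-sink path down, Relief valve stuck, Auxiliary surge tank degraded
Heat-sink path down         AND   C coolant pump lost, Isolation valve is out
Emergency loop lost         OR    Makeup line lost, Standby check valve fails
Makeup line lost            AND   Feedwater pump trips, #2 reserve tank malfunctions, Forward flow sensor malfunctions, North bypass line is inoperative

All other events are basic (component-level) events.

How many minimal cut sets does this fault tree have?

6

Makeup line lost [AND]: one cut set from each child combined → 1 × 1 × 1 × 1 = 1 cut set(s).
Emergency loop lost [OR]: union of children's cut sets → 2 cut set(s).
Heat-sink path down [AND]: one cut set from each child combined → 1 × 1 = 1 cut set(s).
Recirculation branch lost [AND]: one cut set from each child combined → 1 × 1 × 1 = 1 cut set(s).
Primary loop fails [OR]: union of children's cut sets → 3 cut set(s).
Reactor cooling lost [OR]: union of children's cut sets → 6 cut set(s).
Minimal cut sets: {#2 reserve tank malfunctions, Feedwater pump trips, Forward flow sensor malfunctions, North bypass line is inoperative}; {Standby check valve fails}; {Secondary heat exchanger is down}; {Auxiliary surge tank degraded, C coolant pump lost, Isolation valve is out, Relief valve stuck}; {Outboard feedwater pump 2 degraded}; {#1 reserve tank 2 is out}.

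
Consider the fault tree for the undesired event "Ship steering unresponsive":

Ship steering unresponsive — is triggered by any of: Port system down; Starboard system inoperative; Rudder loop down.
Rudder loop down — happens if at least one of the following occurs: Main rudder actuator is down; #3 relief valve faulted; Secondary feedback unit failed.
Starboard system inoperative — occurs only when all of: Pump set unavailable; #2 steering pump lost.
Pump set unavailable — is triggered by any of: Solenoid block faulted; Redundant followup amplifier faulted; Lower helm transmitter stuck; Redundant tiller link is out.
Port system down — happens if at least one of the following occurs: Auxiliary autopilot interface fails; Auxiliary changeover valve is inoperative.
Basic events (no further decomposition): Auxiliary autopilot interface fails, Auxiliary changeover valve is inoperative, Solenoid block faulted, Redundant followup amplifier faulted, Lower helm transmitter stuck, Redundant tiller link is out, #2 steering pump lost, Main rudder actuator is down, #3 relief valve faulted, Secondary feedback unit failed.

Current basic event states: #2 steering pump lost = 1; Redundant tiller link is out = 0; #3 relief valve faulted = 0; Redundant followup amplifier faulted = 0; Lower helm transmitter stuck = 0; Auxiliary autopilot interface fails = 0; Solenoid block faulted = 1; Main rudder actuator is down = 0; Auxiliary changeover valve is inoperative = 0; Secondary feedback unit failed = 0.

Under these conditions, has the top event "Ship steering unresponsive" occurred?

Yes

Port system down [OR]: Auxiliary autopilot interface fails=not, Auxiliary changeover valve is inoperative=not → no input occurs → does not occur.
Pump set unavailable [OR]: Solenoid block faulted=occurs, Redundant followup amplifier faulted=not, Lower helm transmitter stuck=not, Redundant tiller link is out=not → at least one input occurs → occurs.
Starboard system inoperative [AND]: Pump set unavailable=occurs, #2 steering pump lost=occurs → all inputs occur → occurs.
Rudder loop down [OR]: Main rudder actuator is down=not, #3 relief valve faulted=not, Secondary feedback unit failed=not → no input occurs → does not occur.
Ship steering unresponsive [OR]: Port system down=not, Starboard system inoperative=occurs, Rudder loop down=not → at least one input occurs → occurs.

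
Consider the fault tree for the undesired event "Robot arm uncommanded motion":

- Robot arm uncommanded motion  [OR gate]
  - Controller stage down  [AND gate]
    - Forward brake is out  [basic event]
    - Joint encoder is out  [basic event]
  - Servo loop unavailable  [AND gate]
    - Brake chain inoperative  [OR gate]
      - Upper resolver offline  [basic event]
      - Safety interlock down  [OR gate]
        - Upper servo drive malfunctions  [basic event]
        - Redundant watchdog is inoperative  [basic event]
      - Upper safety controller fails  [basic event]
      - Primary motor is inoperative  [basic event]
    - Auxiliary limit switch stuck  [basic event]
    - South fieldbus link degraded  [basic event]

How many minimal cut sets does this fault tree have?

Controller stage down [AND]: one cut set from each child combined → 1 × 1 = 1 cut set(s).
Safety interlock down [OR]: union of children's cut sets → 2 cut set(s).
Brake chain inoperative [OR]: union of children's cut sets → 5 cut set(s).
Servo loop unavailable [AND]: one cut set from each child combined → 5 × 1 × 1 = 5 cut set(s).
Robot arm uncommanded motion [OR]: union of children's cut sets → 6 cut set(s).
Minimal cut sets: {Forward brake is out, Joint encoder is out}; {Auxiliary limit switch stuck, South fieldbus link degraded, Upper resolver offline}; {Auxiliary limit switch stuck, South fieldbus link degraded, Upper servo drive malfunctions}; {Auxiliary limit switch stuck, Redundant watchdog is inoperative, South fieldbus link degraded}; {Auxiliary limit switch stuck, South fieldbus link degraded, Upper safety controller fails}; {Auxiliary limit switch stuck, Primary motor is inoperative, South fieldbus link degraded}.

6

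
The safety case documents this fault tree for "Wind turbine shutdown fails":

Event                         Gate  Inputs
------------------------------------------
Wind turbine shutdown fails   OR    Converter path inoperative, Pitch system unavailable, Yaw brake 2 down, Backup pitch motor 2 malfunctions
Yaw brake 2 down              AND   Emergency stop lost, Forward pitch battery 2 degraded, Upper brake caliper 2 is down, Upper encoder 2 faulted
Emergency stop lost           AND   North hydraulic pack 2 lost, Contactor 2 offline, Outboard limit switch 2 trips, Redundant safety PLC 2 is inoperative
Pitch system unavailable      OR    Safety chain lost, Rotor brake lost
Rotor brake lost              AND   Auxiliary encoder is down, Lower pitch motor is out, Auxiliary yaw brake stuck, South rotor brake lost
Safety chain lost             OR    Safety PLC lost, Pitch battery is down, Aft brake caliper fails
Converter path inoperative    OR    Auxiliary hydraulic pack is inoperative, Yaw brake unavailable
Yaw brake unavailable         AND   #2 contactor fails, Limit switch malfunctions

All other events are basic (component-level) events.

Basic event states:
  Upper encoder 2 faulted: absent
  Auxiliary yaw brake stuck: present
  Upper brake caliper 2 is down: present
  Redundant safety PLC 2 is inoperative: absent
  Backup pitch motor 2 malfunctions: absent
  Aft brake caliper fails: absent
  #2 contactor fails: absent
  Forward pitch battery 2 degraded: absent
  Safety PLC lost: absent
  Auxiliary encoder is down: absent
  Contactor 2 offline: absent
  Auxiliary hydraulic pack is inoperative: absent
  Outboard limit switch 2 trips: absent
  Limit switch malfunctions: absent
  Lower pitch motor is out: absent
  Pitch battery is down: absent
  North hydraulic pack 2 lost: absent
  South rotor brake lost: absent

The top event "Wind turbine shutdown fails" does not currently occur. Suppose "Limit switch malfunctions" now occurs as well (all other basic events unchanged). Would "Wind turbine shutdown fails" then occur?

Counterfactual: set "Limit switch malfunctions" to occurred.
Yaw brake unavailable [AND]: #2 contactor fails=not, Limit switch malfunctions=occurs → not all inputs occur → does not occur.
Converter path inoperative [OR]: Auxiliary hydraulic pack is inoperative=not, Yaw brake unavailable=not → no input occurs → does not occur.
Safety chain lost [OR]: Safety PLC lost=not, Pitch battery is down=not, Aft brake caliper fails=not → no input occurs → does not occur.
Rotor brake lost [AND]: Auxiliary encoder is down=not, Lower pitch motor is out=not, Auxiliary yaw brake stuck=occurs, South rotor brake lost=not → not all inputs occur → does not occur.
Pitch system unavailable [OR]: Safety chain lost=not, Rotor brake lost=not → no input occurs → does not occur.
Emergency stop lost [AND]: North hydraulic pack 2 lost=not, Contactor 2 offline=not, Outboard limit switch 2 trips=not, Redundant safety PLC 2 is inoperative=not → not all inputs occur → does not occur.
Yaw brake 2 down [AND]: Emergency stop lost=not, Forward pitch battery 2 degraded=not, Upper brake caliper 2 is down=occurs, Upper encoder 2 faulted=not → not all inputs occur → does not occur.
Wind turbine shutdown fails [OR]: Converter path inoperative=not, Pitch system unavailable=not, Yaw brake 2 down=not, Backup pitch motor 2 malfunctions=not → no input occurs → does not occur.

No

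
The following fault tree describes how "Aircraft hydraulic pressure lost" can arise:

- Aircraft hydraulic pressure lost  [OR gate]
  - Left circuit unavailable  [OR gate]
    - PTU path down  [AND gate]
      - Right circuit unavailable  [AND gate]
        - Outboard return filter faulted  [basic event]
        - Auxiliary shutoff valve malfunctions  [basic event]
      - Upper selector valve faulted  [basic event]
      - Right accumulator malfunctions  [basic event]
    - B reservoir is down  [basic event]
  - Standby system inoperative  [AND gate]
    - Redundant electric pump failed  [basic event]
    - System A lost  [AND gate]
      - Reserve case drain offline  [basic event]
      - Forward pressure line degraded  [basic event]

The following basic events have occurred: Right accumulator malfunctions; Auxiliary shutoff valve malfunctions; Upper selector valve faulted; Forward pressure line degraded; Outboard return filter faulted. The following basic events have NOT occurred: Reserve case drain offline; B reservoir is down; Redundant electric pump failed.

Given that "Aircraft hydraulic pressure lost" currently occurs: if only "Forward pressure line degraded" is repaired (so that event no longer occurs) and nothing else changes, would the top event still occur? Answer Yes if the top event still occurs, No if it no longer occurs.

Yes

Counterfactual: set "Forward pressure line degraded" to not occurred.
Right circuit unavailable [AND]: Outboard return filter faulted=occurs, Auxiliary shutoff valve malfunctions=occurs → all inputs occur → occurs.
PTU path down [AND]: Right circuit unavailable=occurs, Upper selector valve faulted=occurs, Right accumulator malfunctions=occurs → all inputs occur → occurs.
Left circuit unavailable [OR]: PTU path down=occurs, B reservoir is down=not → at least one input occurs → occurs.
System A lost [AND]: Reserve case drain offline=not, Forward pressure line degraded=not → not all inputs occur → does not occur.
Standby system inoperative [AND]: Redundant electric pump failed=not, System A lost=not → not all inputs occur → does not occur.
Aircraft hydraulic pressure lost [OR]: Left circuit unavailable=occurs, Standby system inoperative=not → at least one input occurs → occurs.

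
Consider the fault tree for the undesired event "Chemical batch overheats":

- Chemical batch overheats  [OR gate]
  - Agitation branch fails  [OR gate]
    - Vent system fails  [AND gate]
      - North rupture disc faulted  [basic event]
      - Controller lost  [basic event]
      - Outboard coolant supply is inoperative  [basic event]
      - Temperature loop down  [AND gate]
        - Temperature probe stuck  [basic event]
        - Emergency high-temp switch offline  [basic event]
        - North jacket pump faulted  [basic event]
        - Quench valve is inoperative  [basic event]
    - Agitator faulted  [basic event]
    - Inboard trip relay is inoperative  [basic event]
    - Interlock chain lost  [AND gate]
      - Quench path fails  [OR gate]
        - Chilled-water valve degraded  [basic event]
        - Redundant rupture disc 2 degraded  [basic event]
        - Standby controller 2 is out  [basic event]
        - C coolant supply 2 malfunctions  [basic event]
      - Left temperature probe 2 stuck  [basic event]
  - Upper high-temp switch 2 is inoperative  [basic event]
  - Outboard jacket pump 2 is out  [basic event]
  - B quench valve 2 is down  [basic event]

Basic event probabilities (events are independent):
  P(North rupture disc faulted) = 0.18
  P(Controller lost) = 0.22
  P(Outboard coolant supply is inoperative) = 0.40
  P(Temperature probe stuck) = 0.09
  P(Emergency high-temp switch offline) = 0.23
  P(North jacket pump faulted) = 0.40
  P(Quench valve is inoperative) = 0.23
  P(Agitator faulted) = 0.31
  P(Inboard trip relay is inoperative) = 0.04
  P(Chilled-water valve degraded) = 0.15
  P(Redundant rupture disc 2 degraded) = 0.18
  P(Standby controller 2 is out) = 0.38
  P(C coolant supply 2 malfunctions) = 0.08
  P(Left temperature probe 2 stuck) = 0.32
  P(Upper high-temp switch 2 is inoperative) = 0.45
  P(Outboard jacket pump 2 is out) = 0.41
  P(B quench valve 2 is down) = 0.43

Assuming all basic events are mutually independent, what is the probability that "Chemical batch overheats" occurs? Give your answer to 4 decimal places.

0.9011

P(Temperature loop down) [AND] = 0.09 × 0.23 × 0.40 × 0.23 = 0.001904
P(Vent system fails) [AND] = 0.18 × 0.22 × 0.40 × 0.001904 = 0.000030
P(Quench path fails) [OR] = 1 − (1−0.15) × (1−0.18) × (1−0.38) × (1−0.08) = 0.602431
P(Interlock chain lost) [AND] = 0.602431 × 0.32 = 0.192778
P(Agitation branch fails) [OR] = 1 − (1−0.000030) × (1−0.31) × (1−0.04) × (1−0.192778) = 0.465312
P(Chemical batch overheats) [OR] = 1 − (1−0.465312) × (1−0.45) × (1−0.41) × (1−0.43) = 0.901101
Rounded to 4 decimal places: P(Chemical batch overheats) ≈ 0.9011.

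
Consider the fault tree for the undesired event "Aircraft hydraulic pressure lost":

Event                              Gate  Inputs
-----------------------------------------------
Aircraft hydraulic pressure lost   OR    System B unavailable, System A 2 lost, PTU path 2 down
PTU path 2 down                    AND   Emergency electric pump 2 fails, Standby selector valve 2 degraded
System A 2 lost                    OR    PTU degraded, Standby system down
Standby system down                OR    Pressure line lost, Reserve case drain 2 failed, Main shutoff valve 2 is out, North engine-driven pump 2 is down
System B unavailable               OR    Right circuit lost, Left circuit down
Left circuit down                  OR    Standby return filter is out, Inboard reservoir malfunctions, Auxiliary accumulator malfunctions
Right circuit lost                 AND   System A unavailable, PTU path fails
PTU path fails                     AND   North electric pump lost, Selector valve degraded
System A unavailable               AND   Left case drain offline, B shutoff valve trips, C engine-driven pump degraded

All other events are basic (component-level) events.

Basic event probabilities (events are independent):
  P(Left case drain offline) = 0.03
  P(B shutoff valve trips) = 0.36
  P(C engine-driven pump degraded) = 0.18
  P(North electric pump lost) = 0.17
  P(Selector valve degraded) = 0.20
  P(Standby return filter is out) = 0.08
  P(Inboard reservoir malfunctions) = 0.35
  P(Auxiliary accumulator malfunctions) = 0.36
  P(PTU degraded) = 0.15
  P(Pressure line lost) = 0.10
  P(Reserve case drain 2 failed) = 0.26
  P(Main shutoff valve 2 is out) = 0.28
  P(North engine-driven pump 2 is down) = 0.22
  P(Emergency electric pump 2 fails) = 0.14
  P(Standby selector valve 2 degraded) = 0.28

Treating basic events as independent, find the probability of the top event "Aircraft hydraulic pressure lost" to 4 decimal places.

0.8831

P(System A unavailable) [AND] = 0.03 × 0.36 × 0.18 = 0.001944
P(PTU path fails) [AND] = 0.17 × 0.20 = 0.034000
P(Right circuit lost) [AND] = 0.001944 × 0.034000 = 0.000066
P(Left circuit down) [OR] = 1 − (1−0.08) × (1−0.35) × (1−0.36) = 0.617280
P(System B unavailable) [OR] = 1 − (1−0.000066) × (1−0.617280) = 0.617305
P(Standby system down) [OR] = 1 − (1−0.10) × (1−0.26) × (1−0.28) × (1−0.22) = 0.625974
P(System A 2 lost) [OR] = 1 − (1−0.15) × (1−0.625974) = 0.682078
P(PTU path 2 down) [AND] = 0.14 × 0.28 = 0.039200
P(Aircraft hydraulic pressure lost) [OR] = 1 − (1−0.617305) × (1−0.682078) × (1−0.039200) = 0.883102
Rounded to 4 decimal places: P(Aircraft hydraulic pressure lost) ≈ 0.8831.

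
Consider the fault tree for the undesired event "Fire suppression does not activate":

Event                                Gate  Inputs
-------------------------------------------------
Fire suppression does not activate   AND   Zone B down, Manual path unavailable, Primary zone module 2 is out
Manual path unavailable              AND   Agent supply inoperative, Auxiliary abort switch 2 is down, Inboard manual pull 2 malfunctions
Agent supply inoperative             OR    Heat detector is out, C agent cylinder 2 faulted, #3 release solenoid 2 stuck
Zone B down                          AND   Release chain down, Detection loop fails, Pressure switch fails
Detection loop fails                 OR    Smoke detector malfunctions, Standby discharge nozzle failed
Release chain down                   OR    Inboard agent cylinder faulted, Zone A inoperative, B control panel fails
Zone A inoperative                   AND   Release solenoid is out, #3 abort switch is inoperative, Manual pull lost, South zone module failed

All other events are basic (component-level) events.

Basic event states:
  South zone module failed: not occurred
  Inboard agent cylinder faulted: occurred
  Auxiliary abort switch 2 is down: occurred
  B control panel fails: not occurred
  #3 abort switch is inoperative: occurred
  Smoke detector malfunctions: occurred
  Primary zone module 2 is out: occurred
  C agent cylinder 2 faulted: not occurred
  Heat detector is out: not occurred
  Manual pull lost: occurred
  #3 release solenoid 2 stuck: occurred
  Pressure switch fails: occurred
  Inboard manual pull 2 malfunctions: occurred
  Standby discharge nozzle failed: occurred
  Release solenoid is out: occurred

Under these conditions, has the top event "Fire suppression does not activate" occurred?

Zone A inoperative [AND]: Release solenoid is out=occurs, #3 abort switch is inoperative=occurs, Manual pull lost=occurs, South zone module failed=not → not all inputs occur → does not occur.
Release chain down [OR]: Inboard agent cylinder faulted=occurs, Zone A inoperative=not, B control panel fails=not → at least one input occurs → occurs.
Detection loop fails [OR]: Smoke detector malfunctions=occurs, Standby discharge nozzle failed=occurs → at least one input occurs → occurs.
Zone B down [AND]: Release chain down=occurs, Detection loop fails=occurs, Pressure switch fails=occurs → all inputs occur → occurs.
Agent supply inoperative [OR]: Heat detector is out=not, C agent cylinder 2 faulted=not, #3 release solenoid 2 stuck=occurs → at least one input occurs → occurs.
Manual path unavailable [AND]: Agent supply inoperative=occurs, Auxiliary abort switch 2 is down=occurs, Inboard manual pull 2 malfunctions=occurs → all inputs occur → occurs.
Fire suppression does not activate [AND]: Zone B down=occurs, Manual path unavailable=occurs, Primary zone module 2 is out=occurs → all inputs occur → occurs.

Yes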